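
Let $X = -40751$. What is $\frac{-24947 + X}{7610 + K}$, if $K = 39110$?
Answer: $- \frac{32849}{23360} \approx -1.4062$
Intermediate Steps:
$\frac{-24947 + X}{7610 + K} = \frac{-24947 - 40751}{7610 + 39110} = - \frac{65698}{46720} = \left(-65698\right) \frac{1}{46720} = - \frac{32849}{23360}$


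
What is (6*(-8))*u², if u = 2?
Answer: -192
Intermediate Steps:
(6*(-8))*u² = (6*(-8))*2² = -48*4 = -192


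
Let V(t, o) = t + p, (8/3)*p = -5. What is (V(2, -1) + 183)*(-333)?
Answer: -487845/8 ≈ -60981.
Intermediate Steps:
p = -15/8 (p = (3/8)*(-5) = -15/8 ≈ -1.8750)
V(t, o) = -15/8 + t (V(t, o) = t - 15/8 = -15/8 + t)
(V(2, -1) + 183)*(-333) = ((-15/8 + 2) + 183)*(-333) = (⅛ + 183)*(-333) = (1465/8)*(-333) = -487845/8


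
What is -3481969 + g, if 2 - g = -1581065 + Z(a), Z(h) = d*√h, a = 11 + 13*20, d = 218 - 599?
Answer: -1900902 + 381*√271 ≈ -1.8946e+6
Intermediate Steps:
d = -381
a = 271 (a = 11 + 260 = 271)
Z(h) = -381*√h
g = 1581067 + 381*√271 (g = 2 - (-1581065 - 381*√271) = 2 + (1581065 + 381*√271) = 1581067 + 381*√271 ≈ 1.5873e+6)
-3481969 + g = -3481969 + (1581067 + 381*√271) = -1900902 + 381*√271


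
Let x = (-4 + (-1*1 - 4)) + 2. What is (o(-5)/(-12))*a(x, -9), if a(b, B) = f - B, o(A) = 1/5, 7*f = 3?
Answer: -11/70 ≈ -0.15714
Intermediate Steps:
x = -7 (x = (-4 + (-1 - 4)) + 2 = (-4 - 5) + 2 = -9 + 2 = -7)
f = 3/7 (f = (⅐)*3 = 3/7 ≈ 0.42857)
o(A) = ⅕
a(b, B) = 3/7 - B
(o(-5)/(-12))*a(x, -9) = ((⅕)/(-12))*(3/7 - 1*(-9)) = (-1/12*⅕)*(3/7 + 9) = -1/60*66/7 = -11/70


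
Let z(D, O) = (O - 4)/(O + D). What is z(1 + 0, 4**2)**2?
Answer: 144/289 ≈ 0.49827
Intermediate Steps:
z(D, O) = (-4 + O)/(D + O)
z(1 + 0, 4**2)**2 = ((-4 + 4**2)/((1 + 0) + 4**2))**2 = ((-4 + 16)/(1 + 16))**2 = (12/17)**2 = 144/289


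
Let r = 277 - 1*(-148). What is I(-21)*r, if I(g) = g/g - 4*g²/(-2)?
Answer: 375275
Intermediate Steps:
r = 425 (r = 277 + 148 = 425)
I(g) = 1 + 2*g² (I(g) = 1 - 4*g²*(-½) = 1 + 2*g²)
I(-21)*r = (1 + 2*(-21)²)*425 = (1 + 2*441)*425 = (1 + 882)*425 = 883*425 = 375275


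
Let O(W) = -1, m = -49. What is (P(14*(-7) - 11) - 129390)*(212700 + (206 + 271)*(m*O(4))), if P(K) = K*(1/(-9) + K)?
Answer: -83213529152/3 ≈ -2.7738e+10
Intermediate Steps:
P(K) = K*(-1/9 + K)
(P(14*(-7) - 11) - 129390)*(212700 + (206 + 271)*(m*O(4))) = ((14*(-7) - 11)*(-1/9 + (14*(-7) - 11)) - 129390)*(212700 + (206 + 271)*(-49*(-1))) = ((-98 - 11)*(-1/9 + (-98 - 11)) - 129390)*(212700 + 477*49) = (-109*(-1/9 - 109) - 129390)*(212700 + 23373) = (-109*(-982/9) - 129390)*236073 = (107038/9 - 129390)*236073 = -1057472/9*236073 = -83213529152/3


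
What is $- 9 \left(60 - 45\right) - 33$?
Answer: $-168$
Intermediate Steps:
$- 9 \left(60 - 45\right) - 33 = \left(-9\right) 15 - 33 = -135 - 33 = -168$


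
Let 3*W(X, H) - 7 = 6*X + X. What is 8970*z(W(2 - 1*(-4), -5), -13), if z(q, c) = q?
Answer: 146510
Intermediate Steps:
W(X, H) = 7/3 + 7*X/3 (W(X, H) = 7/3 + (6*X + X)/3 = 7/3 + (7*X)/3 = 7/3 + 7*X/3)
8970*z(W(2 - 1*(-4), -5), -13) = 8970*(7/3 + 7*(2 - 1*(-4))/3) = 8970*(7/3 + 7*(2 + 4)/3) = 8970*(7/3 + (7/3)*6) = 8970*(7/3 + 14) = 8970*(49/3) = 146510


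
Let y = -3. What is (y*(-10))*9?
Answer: 270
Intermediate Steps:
(y*(-10))*9 = -3*(-10)*9 = 30*9 = 270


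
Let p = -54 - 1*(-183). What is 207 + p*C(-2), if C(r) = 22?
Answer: 3045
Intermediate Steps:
p = 129 (p = -54 + 183 = 129)
207 + p*C(-2) = 207 + 129*22 = 207 + 2838 = 3045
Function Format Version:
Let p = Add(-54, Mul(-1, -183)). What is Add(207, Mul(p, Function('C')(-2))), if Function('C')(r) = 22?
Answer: 3045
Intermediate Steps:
p = 129 (p = Add(-54, 183) = 129)
Add(207, Mul(p, Function('C')(-2))) = Add(207, Mul(129, 22)) = Add(207, 2838) = 3045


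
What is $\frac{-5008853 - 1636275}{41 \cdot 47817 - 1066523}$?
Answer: $- \frac{3322564}{446987} \approx -7.4332$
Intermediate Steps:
$\frac{-5008853 - 1636275}{41 \cdot 47817 - 1066523} = - \frac{6645128}{1960497 - 1066523} = - \frac{6645128}{893974} = \left(-6645128\right) \frac{1}{893974} = - \frac{3322564}{446987}$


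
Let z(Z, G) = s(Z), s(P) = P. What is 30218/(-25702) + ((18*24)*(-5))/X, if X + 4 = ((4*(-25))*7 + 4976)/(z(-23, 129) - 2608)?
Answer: 910101322/2377435 ≈ 382.81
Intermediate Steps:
z(Z, G) = Z
X = -14800/2631 (X = -4 + ((4*(-25))*7 + 4976)/(-23 - 2608) = -4 + (-100*7 + 4976)/(-2631) = -4 + (-700 + 4976)*(-1/2631) = -4 + 4276*(-1/2631) = -4 - 4276/2631 = -14800/2631 ≈ -5.6252)
30218/(-25702) + ((18*24)*(-5))/X = 30218/(-25702) + ((18*24)*(-5))/(-14800/2631) = 30218*(-1/25702) + (432*(-5))*(-2631/14800) = -15109/12851 - 2160*(-2631/14800) = -15109/12851 + 71037/185 = 910101322/2377435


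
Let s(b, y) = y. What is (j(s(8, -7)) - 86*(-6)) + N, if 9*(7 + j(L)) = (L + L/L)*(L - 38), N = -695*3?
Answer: -1546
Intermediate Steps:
N = -2085
j(L) = -7 + (1 + L)*(-38 + L)/9 (j(L) = -7 + ((L + L/L)*(L - 38))/9 = -7 + ((L + 1)*(-38 + L))/9 = -7 + ((1 + L)*(-38 + L))/9 = -7 + (1 + L)*(-38 + L)/9)
(j(s(8, -7)) - 86*(-6)) + N = ((-101/9 - 37/9*(-7) + (⅑)*(-7)²) - 86*(-6)) - 2085 = ((-101/9 + 259/9 + (⅑)*49) + 516) - 2085 = ((-101/9 + 259/9 + 49/9) + 516) - 2085 = (23 + 516) - 2085 = 539 - 2085 = -1546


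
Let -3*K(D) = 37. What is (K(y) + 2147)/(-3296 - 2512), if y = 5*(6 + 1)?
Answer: -1601/4356 ≈ -0.36754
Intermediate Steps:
y = 35 (y = 5*7 = 35)
K(D) = -37/3 (K(D) = -⅓*37 = -37/3)
(K(y) + 2147)/(-3296 - 2512) = (-37/3 + 2147)/(-3296 - 2512) = (6404/3)/(-5808) = (6404/3)*(-1/5808) = -1601/4356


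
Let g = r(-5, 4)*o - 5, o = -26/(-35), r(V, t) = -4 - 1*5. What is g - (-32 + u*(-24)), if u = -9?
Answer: -6849/35 ≈ -195.69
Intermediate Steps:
r(V, t) = -9 (r(V, t) = -4 - 5 = -9)
o = 26/35 (o = -26*(-1/35) = 26/35 ≈ 0.74286)
g = -409/35 (g = -9*26/35 - 5 = -234/35 - 5 = -409/35 ≈ -11.686)
g - (-32 + u*(-24)) = -409/35 - (-32 - 9*(-24)) = -409/35 - (-32 + 216) = -409/35 - 1*184 = -409/35 - 184 = -6849/35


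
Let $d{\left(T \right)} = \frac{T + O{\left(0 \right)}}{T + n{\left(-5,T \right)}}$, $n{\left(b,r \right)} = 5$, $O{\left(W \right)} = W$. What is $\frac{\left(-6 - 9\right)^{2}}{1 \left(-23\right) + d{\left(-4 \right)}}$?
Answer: $- \frac{25}{3} \approx -8.3333$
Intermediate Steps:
$d{\left(T \right)} = \frac{T}{5 + T}$ ($d{\left(T \right)} = \frac{T + 0}{T + 5} = \frac{T}{5 + T}$)
$\frac{\left(-6 - 9\right)^{2}}{1 \left(-23\right) + d{\left(-4 \right)}} = \frac{\left(-6 - 9\right)^{2}}{1 \left(-23\right) - \frac{4}{5 - 4}} = \frac{\left(-15\right)^{2}}{-23 - \frac{4}{1}} = \frac{225}{-23 - 4} = \frac{225}{-27} = 225 \left(- \frac{1}{27}\right) = - \frac{25}{3}$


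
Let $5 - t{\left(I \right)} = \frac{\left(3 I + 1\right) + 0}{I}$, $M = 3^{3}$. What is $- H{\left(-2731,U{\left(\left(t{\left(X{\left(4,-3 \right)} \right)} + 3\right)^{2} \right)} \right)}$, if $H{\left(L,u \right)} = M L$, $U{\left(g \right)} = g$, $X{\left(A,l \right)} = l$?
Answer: $73737$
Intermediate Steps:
$M = 27$
$t{\left(I \right)} = 5 - \frac{1 + 3 I}{I}$ ($t{\left(I \right)} = 5 - \frac{\left(3 I + 1\right) + 0}{I} = 5 - \frac{\left(1 + 3 I\right) + 0}{I} = 5 - \frac{1 + 3 I}{I}$)
$H{\left(L,u \right)} = 27 L$
$- H{\left(-2731,U{\left(\left(t{\left(X{\left(4,-3 \right)} \right)} + 3\right)^{2} \right)} \right)} = - 27 \left(-2731\right) = \left(-1\right) \left(-73737\right) = 73737$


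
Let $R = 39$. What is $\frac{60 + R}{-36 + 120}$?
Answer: $\frac{33}{28} \approx 1.1786$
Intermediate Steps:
$\frac{60 + R}{-36 + 120} = \frac{60 + 39}{-36 + 120} = \frac{1}{84} \cdot 99 = \frac{33}{28}$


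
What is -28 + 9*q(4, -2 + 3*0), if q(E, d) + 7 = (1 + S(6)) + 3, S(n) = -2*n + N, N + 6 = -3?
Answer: -244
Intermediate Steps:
N = -9 (N = -6 - 3 = -9)
S(n) = -9 - 2*n (S(n) = -2*n - 9 = -9 - 2*n)
q(E, d) = -24 (q(E, d) = -7 + ((1 + (-9 - 2*6)) + 3) = -7 + ((1 + (-9 - 12)) + 3) = -7 + ((1 - 21) + 3) = -7 + (-20 + 3) = -7 - 17 = -24)
-28 + 9*q(4, -2 + 3*0) = -28 + 9*(-24) = -28 - 216 = -244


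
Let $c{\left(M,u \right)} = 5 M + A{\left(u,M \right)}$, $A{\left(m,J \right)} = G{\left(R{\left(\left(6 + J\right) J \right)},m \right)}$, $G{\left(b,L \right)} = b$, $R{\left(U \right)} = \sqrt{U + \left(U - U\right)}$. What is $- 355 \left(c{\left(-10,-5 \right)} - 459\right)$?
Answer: $180695 - 710 \sqrt{10} \approx 1.7845 \cdot 10^{5}$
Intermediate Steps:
$R{\left(U \right)} = \sqrt{U}$ ($R{\left(U \right)} = \sqrt{U + 0} = \sqrt{U}$)
$A{\left(m,J \right)} = \sqrt{J \left(6 + J\right)}$ ($A{\left(m,J \right)} = \sqrt{\left(6 + J\right) J} = \sqrt{J \left(6 + J\right)}$)
$c{\left(M,u \right)} = \sqrt{M \left(6 + M\right)} + 5 M$ ($c{\left(M,u \right)} = 5 M + \sqrt{M \left(6 + M\right)} = \sqrt{M \left(6 + M\right)} + 5 M$)
$- 355 \left(c{\left(-10,-5 \right)} - 459\right) = - 355 \left(\left(\sqrt{- 10 \left(6 - 10\right)} + 5 \left(-10\right)\right) - 459\right) = - 355 \left(\left(\sqrt{\left(-10\right) \left(-4\right)} - 50\right) - 459\right) = - 355 \left(\left(\sqrt{40} - 50\right) - 459\right) = - 355 \left(\left(2 \sqrt{10} - 50\right) - 459\right) = - 355 \left(\left(-50 + 2 \sqrt{10}\right) - 459\right) = - 355 \left(-509 + 2 \sqrt{10}\right) = 180695 - 710 \sqrt{10}$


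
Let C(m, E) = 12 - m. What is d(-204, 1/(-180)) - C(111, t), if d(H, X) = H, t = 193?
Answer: -105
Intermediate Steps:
d(-204, 1/(-180)) - C(111, t) = -204 - (12 - 1*111) = -204 - (12 - 111) = -204 - 1*(-99) = -204 + 99 = -105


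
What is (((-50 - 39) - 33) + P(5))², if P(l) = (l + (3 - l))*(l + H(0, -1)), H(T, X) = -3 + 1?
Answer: 12769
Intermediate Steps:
H(T, X) = -2
P(l) = -6 + 3*l (P(l) = (l + (3 - l))*(l - 2) = 3*(-2 + l) = -6 + 3*l)
(((-50 - 39) - 33) + P(5))² = (((-50 - 39) - 33) + (-6 + 3*5))² = ((-89 - 33) + (-6 + 15))² = (-122 + 9)² = (-113)² = 12769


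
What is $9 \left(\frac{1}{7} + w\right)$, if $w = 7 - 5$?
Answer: $\frac{135}{7} \approx 19.286$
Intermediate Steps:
$w = 2$ ($w = 7 - 5 = 2$)
$9 \left(\frac{1}{7} + w\right) = 9 \left(\frac{1}{7} + 2\right) = 9 \cdot \frac{15}{7} = \frac{135}{7}$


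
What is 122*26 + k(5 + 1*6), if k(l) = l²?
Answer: 3293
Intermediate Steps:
122*26 + k(5 + 1*6) = 122*26 + (5 + 1*6)² = 3172 + (5 + 6)² = 3172 + 11² = 3172 + 121 = 3293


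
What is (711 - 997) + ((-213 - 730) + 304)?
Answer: -925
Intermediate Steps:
(711 - 997) + ((-213 - 730) + 304) = -286 + (-943 + 304) = -286 - 639 = -925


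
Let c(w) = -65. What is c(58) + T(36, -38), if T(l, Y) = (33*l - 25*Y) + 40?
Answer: 2113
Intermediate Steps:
T(l, Y) = 40 - 25*Y + 33*l (T(l, Y) = (-25*Y + 33*l) + 40 = 40 - 25*Y + 33*l)
c(58) + T(36, -38) = -65 + (40 - 25*(-38) + 33*36) = -65 + (40 + 950 + 1188) = -65 + 2178 = 2113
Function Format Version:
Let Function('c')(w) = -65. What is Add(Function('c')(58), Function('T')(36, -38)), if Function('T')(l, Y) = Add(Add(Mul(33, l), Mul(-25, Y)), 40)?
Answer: 2113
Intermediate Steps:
Function('T')(l, Y) = Add(40, Mul(-25, Y), Mul(33, l)) (Function('T')(l, Y) = Add(Add(Mul(-25, Y), Mul(33, l)), 40) = Add(40, Mul(-25, Y), Mul(33, l)))
Add(Function('c')(58), Function('T')(36, -38)) = Add(-65, Add(40, Mul(-25, -38), Mul(33, 36))) = Add(-65, Add(40, 950, 1188)) = Add(-65, 2178) = 2113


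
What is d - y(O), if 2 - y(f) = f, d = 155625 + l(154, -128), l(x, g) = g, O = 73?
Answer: 155568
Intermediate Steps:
d = 155497 (d = 155625 - 128 = 155497)
y(f) = 2 - f
d - y(O) = 155497 - (2 - 1*73) = 155497 - (2 - 73) = 155497 - 1*(-71) = 155497 + 71 = 155568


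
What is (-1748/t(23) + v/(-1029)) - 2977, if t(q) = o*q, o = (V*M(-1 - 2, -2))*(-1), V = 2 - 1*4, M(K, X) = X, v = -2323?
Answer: -3041459/1029 ≈ -2955.7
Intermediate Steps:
V = -2 (V = 2 - 4 = -2)
o = -4 (o = -2*(-2)*(-1) = 4*(-1) = -4)
t(q) = -4*q
(-1748/t(23) + v/(-1029)) - 2977 = (-1748/((-4*23)) - 2323/(-1029)) - 2977 = (-1748/(-92) - 2323*(-1/1029)) - 2977 = (-1748*(-1/92) + 2323/1029) - 2977 = (19 + 2323/1029) - 2977 = 21874/1029 - 2977 = -3041459/1029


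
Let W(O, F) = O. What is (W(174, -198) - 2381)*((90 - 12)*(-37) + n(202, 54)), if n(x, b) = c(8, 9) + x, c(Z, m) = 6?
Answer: 5910346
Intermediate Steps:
n(x, b) = 6 + x
(W(174, -198) - 2381)*((90 - 12)*(-37) + n(202, 54)) = (174 - 2381)*((90 - 12)*(-37) + (6 + 202)) = -2207*(78*(-37) + 208) = -2207*(-2886 + 208) = -2207*(-2678) = 5910346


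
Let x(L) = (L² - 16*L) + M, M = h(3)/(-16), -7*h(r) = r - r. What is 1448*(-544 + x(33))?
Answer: 24616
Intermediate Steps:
h(r) = 0 (h(r) = -(r - r)/7 = -⅐*0 = 0)
M = 0 (M = 0/(-16) = 0*(-1/16) = 0)
x(L) = L² - 16*L (x(L) = (L² - 16*L) + 0 = L² - 16*L)
1448*(-544 + x(33)) = 1448*(-544 + 33*(-16 + 33)) = 1448*(-544 + 33*17) = 1448*(-544 + 561) = 1448*17 = 24616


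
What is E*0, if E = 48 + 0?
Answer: 0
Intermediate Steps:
E = 48
E*0 = 48*0 = 0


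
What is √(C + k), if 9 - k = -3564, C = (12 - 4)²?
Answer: √3637 ≈ 60.308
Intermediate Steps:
C = 64 (C = 8² = 64)
k = 3573 (k = 9 - 1*(-3564) = 9 + 3564 = 3573)
√(C + k) = √(64 + 3573) = √3637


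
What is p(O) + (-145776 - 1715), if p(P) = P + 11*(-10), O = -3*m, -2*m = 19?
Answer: -295145/2 ≈ -1.4757e+5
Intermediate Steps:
m = -19/2 (m = -½*19 = -19/2 ≈ -9.5000)
O = 57/2 (O = -3*(-19/2) = 57/2 ≈ 28.500)
p(P) = -110 + P (p(P) = P - 110 = -110 + P)
p(O) + (-145776 - 1715) = (-110 + 57/2) + (-145776 - 1715) = -163/2 - 147491 = -295145/2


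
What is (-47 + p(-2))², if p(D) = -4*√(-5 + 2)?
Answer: 2161 + 376*I*√3 ≈ 2161.0 + 651.25*I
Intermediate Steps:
p(D) = -4*I*√3
(-47 + p(-2))² = (-47 - 4*I*√3)²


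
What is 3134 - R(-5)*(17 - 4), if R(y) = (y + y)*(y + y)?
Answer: 1834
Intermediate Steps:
R(y) = 4*y² (R(y) = (2*y)*(2*y) = 4*y²)
3134 - R(-5)*(17 - 4) = 3134 - 4*(-5)²*(17 - 4) = 3134 - 4*25*13 = 3134 - 100*13 = 3134 - 1*1300 = 3134 - 1300 = 1834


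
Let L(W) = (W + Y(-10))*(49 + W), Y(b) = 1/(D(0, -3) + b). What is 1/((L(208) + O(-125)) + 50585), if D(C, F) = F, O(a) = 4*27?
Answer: 13/1353680 ≈ 9.6034e-6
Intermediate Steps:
O(a) = 108
Y(b) = 1/(-3 + b)
L(W) = (49 + W)*(-1/13 + W) (L(W) = (W + 1/(-3 - 10))*(49 + W) = (W + 1/(-13))*(49 + W) = (W - 1/13)*(49 + W) = (-1/13 + W)*(49 + W) = (49 + W)*(-1/13 + W))
1/((L(208) + O(-125)) + 50585) = 1/(((-49/13 + 208² + (636/13)*208) + 108) + 50585) = 1/(((-49/13 + 43264 + 10176) + 108) + 50585) = 1/((694671/13 + 108) + 50585) = 1/(696075/13 + 50585) = 1/(1353680/13) = 13/1353680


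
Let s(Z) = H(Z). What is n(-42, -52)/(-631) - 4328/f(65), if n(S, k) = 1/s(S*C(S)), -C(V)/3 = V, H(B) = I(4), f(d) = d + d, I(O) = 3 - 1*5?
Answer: -2730903/82030 ≈ -33.292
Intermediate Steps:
I(O) = -2 (I(O) = 3 - 5 = -2)
f(d) = 2*d
H(B) = -2
C(V) = -3*V
s(Z) = -2
n(S, k) = -½ (n(S, k) = 1/(-2) = -½)
n(-42, -52)/(-631) - 4328/f(65) = -½/(-631) - 4328/(2*65) = -½*(-1/631) - 4328/130 = 1/1262 - 4328*1/130 = 1/1262 - 2164/65 = -2730903/82030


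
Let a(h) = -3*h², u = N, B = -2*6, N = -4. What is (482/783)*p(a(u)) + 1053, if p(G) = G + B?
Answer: 265193/261 ≈ 1016.1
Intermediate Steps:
B = -12
u = -4
p(G) = -12 + G (p(G) = G - 12 = -12 + G)
(482/783)*p(a(u)) + 1053 = (482/783)*(-12 - 3*(-4)²) + 1053 = (482*(1/783))*(-12 - 3*16) + 1053 = 482*(-12 - 48)/783 + 1053 = (482/783)*(-60) + 1053 = -9640/261 + 1053 = 265193/261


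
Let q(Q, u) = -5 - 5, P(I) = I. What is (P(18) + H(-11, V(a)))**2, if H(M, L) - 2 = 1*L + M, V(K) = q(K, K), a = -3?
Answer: 1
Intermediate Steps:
q(Q, u) = -10
V(K) = -10
H(M, L) = 2 + L + M (H(M, L) = 2 + (1*L + M) = 2 + (L + M) = 2 + L + M)
(P(18) + H(-11, V(a)))**2 = (18 + (2 - 10 - 11))**2 = (18 - 19)**2 = (-1)**2 = 1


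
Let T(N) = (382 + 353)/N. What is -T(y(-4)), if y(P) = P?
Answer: 735/4 ≈ 183.75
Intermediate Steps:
T(N) = 735/N
-T(y(-4)) = -735/(-4) = -735*(-1)/4 = -1*(-735/4) = 735/4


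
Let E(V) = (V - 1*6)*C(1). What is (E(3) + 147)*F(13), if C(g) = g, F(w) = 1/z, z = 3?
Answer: 48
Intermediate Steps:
F(w) = ⅓ (F(w) = 1/3 = ⅓)
E(V) = -6 + V (E(V) = (V - 1*6)*1 = (V - 6)*1 = (-6 + V)*1 = -6 + V)
(E(3) + 147)*F(13) = ((-6 + 3) + 147)*(⅓) = (-3 + 147)*(⅓) = 144*(⅓) = 48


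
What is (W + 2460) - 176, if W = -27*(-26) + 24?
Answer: 3010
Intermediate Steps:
W = 726 (W = 702 + 24 = 726)
(W + 2460) - 176 = (726 + 2460) - 176 = 3186 - 176 = 3010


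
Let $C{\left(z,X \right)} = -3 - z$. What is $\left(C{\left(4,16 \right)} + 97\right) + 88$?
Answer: $178$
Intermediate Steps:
$\left(C{\left(4,16 \right)} + 97\right) + 88 = \left(\left(-3 - 4\right) + 97\right) + 88 = \left(-7 + 97\right) + 88 = 90 + 88 = 178$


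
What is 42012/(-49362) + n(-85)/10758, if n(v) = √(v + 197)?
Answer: -7002/8227 + 2*√7/5379 ≈ -0.85012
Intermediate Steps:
n(v) = √(197 + v)
42012/(-49362) + n(-85)/10758 = 42012/(-49362) + √(197 - 85)/10758 = 42012*(-1/49362) + √112*(1/10758) = -7002/8227 + (4*√7)*(1/10758) = -7002/8227 + 2*√7/5379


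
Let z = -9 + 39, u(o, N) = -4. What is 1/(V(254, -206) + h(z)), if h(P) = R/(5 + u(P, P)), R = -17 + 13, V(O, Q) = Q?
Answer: -1/210 ≈ -0.0047619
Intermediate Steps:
R = -4
z = 30
h(P) = -4 (h(P) = -4/(5 - 4) = -4/1 = -4*1 = -4)
1/(V(254, -206) + h(z)) = 1/(-206 - 4) = 1/(-210) = -1/210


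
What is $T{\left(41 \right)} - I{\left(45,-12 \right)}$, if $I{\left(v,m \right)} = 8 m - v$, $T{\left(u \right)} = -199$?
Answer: $-58$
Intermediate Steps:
$I{\left(v,m \right)} = - v + 8 m$
$T{\left(41 \right)} - I{\left(45,-12 \right)} = -199 - \left(\left(-1\right) 45 + 8 \left(-12\right)\right) = -199 - \left(-45 - 96\right) = -199 - -141 = -199 + 141 = -58$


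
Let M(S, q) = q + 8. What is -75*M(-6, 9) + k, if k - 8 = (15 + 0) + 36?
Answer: -1216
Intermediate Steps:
M(S, q) = 8 + q
k = 59 (k = 8 + ((15 + 0) + 36) = 8 + (15 + 36) = 8 + 51 = 59)
-75*M(-6, 9) + k = -75*(8 + 9) + 59 = -75*17 + 59 = -1275 + 59 = -1216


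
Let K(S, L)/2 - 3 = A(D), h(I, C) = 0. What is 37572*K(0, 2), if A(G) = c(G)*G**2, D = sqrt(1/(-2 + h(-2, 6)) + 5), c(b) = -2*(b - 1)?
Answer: 901728 - 1014444*sqrt(2) ≈ -5.3291e+5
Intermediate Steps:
c(b) = 2 - 2*b (c(b) = -2*(-1 + b) = 2 - 2*b)
D = 3*sqrt(2)/2 (D = sqrt(1/(-2 + 0) + 5) = sqrt(1/(-2) + 5) = sqrt(-1/2 + 5) = sqrt(9/2) = 3*sqrt(2)/2 ≈ 2.1213)
A(G) = G**2*(2 - 2*G) (A(G) = (2 - 2*G)*G**2 = G**2*(2 - 2*G))
K(S, L) = 24 - 27*sqrt(2) (K(S, L) = 6 + 2*(2*(3*sqrt(2)/2)**2*(1 - 3*sqrt(2)/2)) = 6 + 2*(2*(9/2)*(1 - 3*sqrt(2)/2)) = 6 + 2*(9 - 27*sqrt(2)/2) = 6 + (18 - 27*sqrt(2)) = 24 - 27*sqrt(2))
37572*K(0, 2) = 37572*(24 - 27*sqrt(2)) = 901728 - 1014444*sqrt(2)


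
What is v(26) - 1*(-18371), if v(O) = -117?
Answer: 18254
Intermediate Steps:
v(26) - 1*(-18371) = -117 - 1*(-18371) = -117 + 18371 = 18254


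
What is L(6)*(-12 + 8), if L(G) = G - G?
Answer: 0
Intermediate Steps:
L(G) = 0
L(6)*(-12 + 8) = 0*(-12 + 8) = 0*(-4) = 0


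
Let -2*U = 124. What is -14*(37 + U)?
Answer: 350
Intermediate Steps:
U = -62 (U = -1/2*124 = -62)
-14*(37 + U) = -14*(37 - 62) = -14*(-25) = 350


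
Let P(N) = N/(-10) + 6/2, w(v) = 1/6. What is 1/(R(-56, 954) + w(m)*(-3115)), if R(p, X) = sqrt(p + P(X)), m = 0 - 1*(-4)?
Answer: -13350/6934691 - 36*I*sqrt(3710)/48542837 ≈ -0.0019251 - 4.5171e-5*I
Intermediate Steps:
m = 4 (m = 0 + 4 = 4)
w(v) = 1/6
P(N) = 3 - N/10 (P(N) = N*(-1/10) + 6*(1/2) = -N/10 + 3 = 3 - N/10)
R(p, X) = sqrt(3 + p - X/10) (R(p, X) = sqrt(p + (3 - X/10)) = sqrt(3 + p - X/10))
1/(R(-56, 954) + w(m)*(-3115)) = 1/(sqrt(300 - 10*954 + 100*(-56))/10 + (1/6)*(-3115)) = 1/(sqrt(300 - 9540 - 5600)/10 - 3115/6) = 1/(sqrt(-14840)/10 - 3115/6) = 1/((2*I*sqrt(3710))/10 - 3115/6) = 1/(I*sqrt(3710)/5 - 3115/6) = 1/(-3115/6 + I*sqrt(3710)/5)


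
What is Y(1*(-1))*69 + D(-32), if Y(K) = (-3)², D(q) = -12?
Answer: 609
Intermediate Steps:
Y(K) = 9
Y(1*(-1))*69 + D(-32) = 9*69 - 12 = 621 - 12 = 609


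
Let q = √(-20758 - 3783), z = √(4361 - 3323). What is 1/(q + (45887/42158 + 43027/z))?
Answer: 21880002/(23815353 + 906966133*√1038 + 21880002*I*√24541) ≈ 0.00073804 - 8.6502e-5*I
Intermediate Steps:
z = √1038 ≈ 32.218
q = I*√24541 (q = √(-24541) = I*√24541 ≈ 156.66*I)
1/(q + (45887/42158 + 43027/z)) = 1/(I*√24541 + (45887/42158 + 43027/(√1038))) = 1/(I*√24541 + (45887*(1/42158) + 43027*(√1038/1038))) = 1/(I*√24541 + (45887/42158 + 43027*√1038/1038)) = 1/(45887/42158 + 43027*√1038/1038 + I*√24541)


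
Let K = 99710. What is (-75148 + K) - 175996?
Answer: -151434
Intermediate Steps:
(-75148 + K) - 175996 = (-75148 + 99710) - 175996 = 24562 - 175996 = -151434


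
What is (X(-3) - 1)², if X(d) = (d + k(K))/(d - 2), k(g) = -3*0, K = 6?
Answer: 4/25 ≈ 0.16000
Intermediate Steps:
k(g) = 0
X(d) = d/(-2 + d) (X(d) = (d + 0)/(d - 2) = d/(-2 + d))
(X(-3) - 1)² = (-3/(-2 - 3) - 1)² = (-3/(-5) - 1)² = (-3*(-⅕) - 1)² = (⅗ - 1)² = (-⅖)² = 4/25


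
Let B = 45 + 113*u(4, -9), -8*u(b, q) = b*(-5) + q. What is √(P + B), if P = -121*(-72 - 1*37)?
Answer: √218298/4 ≈ 116.81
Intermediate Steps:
u(b, q) = -q/8 + 5*b/8 (u(b, q) = -(b*(-5) + q)/8 = -(-5*b + q)/8 = -(q - 5*b)/8 = -q/8 + 5*b/8)
B = 3637/8 (B = 45 + 113*(-⅛*(-9) + (5/8)*4) = 45 + 113*(9/8 + 5/2) = 45 + 113*(29/8) = 45 + 3277/8 = 3637/8 ≈ 454.63)
P = 13189 (P = -121*(-72 - 37) = -121*(-109) = 13189)
√(P + B) = √(13189 + 3637/8) = √(109149/8) = √218298/4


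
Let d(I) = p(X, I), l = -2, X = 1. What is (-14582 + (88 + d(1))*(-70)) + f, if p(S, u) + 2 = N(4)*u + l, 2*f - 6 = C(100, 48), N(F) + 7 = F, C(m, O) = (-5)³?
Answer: -40623/2 ≈ -20312.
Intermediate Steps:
C(m, O) = -125
N(F) = -7 + F
f = -119/2 (f = 3 + (½)*(-125) = 3 - 125/2 = -119/2 ≈ -59.500)
p(S, u) = -4 - 3*u (p(S, u) = -2 + ((-7 + 4)*u - 2) = -2 + (-3*u - 2) = -2 + (-2 - 3*u) = -4 - 3*u)
d(I) = -4 - 3*I
(-14582 + (88 + d(1))*(-70)) + f = (-14582 + (88 + (-4 - 3*1))*(-70)) - 119/2 = (-14582 + (88 + (-4 - 3))*(-70)) - 119/2 = (-14582 + (88 - 7)*(-70)) - 119/2 = (-14582 + 81*(-70)) - 119/2 = (-14582 - 5670) - 119/2 = -20252 - 119/2 = -40623/2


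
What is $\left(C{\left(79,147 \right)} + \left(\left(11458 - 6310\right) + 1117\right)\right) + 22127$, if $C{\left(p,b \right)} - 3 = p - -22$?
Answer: $28496$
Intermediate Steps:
$C{\left(p,b \right)} = 25 + p$ ($C{\left(p,b \right)} = 3 + \left(p - -22\right) = 3 + \left(p + 22\right) = 3 + \left(22 + p\right) = 25 + p$)
$\left(C{\left(79,147 \right)} + \left(\left(11458 - 6310\right) + 1117\right)\right) + 22127 = \left(\left(25 + 79\right) + \left(\left(11458 - 6310\right) + 1117\right)\right) + 22127 = \left(104 + \left(5148 + 1117\right)\right) + 22127 = \left(104 + 6265\right) + 22127 = 6369 + 22127 = 28496$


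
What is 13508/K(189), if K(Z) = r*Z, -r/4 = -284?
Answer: 3377/53676 ≈ 0.062914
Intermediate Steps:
r = 1136 (r = -4*(-284) = 1136)
K(Z) = 1136*Z
13508/K(189) = 13508/((1136*189)) = 13508/214704 = 13508*(1/214704) = 3377/53676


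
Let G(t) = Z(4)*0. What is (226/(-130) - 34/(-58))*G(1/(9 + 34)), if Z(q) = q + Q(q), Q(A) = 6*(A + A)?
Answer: 0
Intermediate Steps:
Q(A) = 12*A (Q(A) = 6*(2*A) = 12*A)
Z(q) = 13*q (Z(q) = q + 12*q = 13*q)
G(t) = 0 (G(t) = (13*4)*0 = 52*0 = 0)
(226/(-130) - 34/(-58))*G(1/(9 + 34)) = (226/(-130) - 34/(-58))*0 = (226*(-1/130) - 34*(-1/58))*0 = (-113/65 + 17/29)*0 = -2172/1885*0 = 0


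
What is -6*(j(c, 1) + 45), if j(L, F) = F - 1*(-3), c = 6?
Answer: -294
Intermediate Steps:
j(L, F) = 3 + F (j(L, F) = F + 3 = 3 + F)
-6*(j(c, 1) + 45) = -6*((3 + 1) + 45) = -6*(4 + 45) = -6*49 = -294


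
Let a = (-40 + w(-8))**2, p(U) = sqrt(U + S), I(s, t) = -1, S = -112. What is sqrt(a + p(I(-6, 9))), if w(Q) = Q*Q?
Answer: sqrt(576 + I*sqrt(113)) ≈ 24.001 + 0.2215*I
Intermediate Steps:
w(Q) = Q**2
p(U) = sqrt(-112 + U) (p(U) = sqrt(U - 112) = sqrt(-112 + U))
a = 576 (a = (-40 + (-8)**2)**2 = (-40 + 64)**2 = 24**2 = 576)
sqrt(a + p(I(-6, 9))) = sqrt(576 + sqrt(-112 - 1)) = sqrt(576 + sqrt(-113)) = sqrt(576 + I*sqrt(113))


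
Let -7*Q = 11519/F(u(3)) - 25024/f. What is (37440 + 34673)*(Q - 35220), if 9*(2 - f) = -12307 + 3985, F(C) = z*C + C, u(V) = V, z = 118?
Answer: -4411265977560077/1736805 ≈ -2.5399e+9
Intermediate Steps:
F(C) = 119*C (F(C) = 118*C + C = 119*C)
f = 2780/3 (f = 2 - (-12307 + 3985)/9 = 2 - ⅑*(-8322) = 2 + 2774/3 = 2780/3 ≈ 926.67)
Q = -1305529/1736805 (Q = -(11519/((119*3)) - 25024/2780/3)/7 = -(11519/357 - 25024*3/2780)/7 = -(11519*(1/357) - 18768/695)/7 = -(11519/357 - 18768/695)/7 = -⅐*1305529/248115 = -1305529/1736805 ≈ -0.75168)
(37440 + 34673)*(Q - 35220) = (37440 + 34673)*(-1305529/1736805 - 35220) = 72113*(-61171577629/1736805) = -4411265977560077/1736805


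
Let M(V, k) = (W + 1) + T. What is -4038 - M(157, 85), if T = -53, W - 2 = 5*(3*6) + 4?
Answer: -4082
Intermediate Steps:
W = 96 (W = 2 + (5*(3*6) + 4) = 2 + (5*18 + 4) = 2 + (90 + 4) = 2 + 94 = 96)
M(V, k) = 44 (M(V, k) = (96 + 1) - 53 = 97 - 53 = 44)
-4038 - M(157, 85) = -4038 - 1*44 = -4038 - 44 = -4082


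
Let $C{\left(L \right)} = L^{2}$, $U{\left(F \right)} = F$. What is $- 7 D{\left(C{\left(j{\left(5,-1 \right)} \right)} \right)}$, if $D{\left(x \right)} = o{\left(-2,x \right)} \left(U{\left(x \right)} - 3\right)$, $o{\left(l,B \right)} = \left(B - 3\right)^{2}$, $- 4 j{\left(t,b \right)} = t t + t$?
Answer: $- \frac{67645179}{64} \approx -1.057 \cdot 10^{6}$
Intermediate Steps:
$j{\left(t,b \right)} = - \frac{t}{4} - \frac{t^{2}}{4}$ ($j{\left(t,b \right)} = - \frac{t t + t}{4} = - \frac{t^{2} + t}{4} = - \frac{t + t^{2}}{4} = - \frac{t}{4} - \frac{t^{2}}{4}$)
$o{\left(l,B \right)} = \left(-3 + B\right)^{2}$
$D{\left(x \right)} = \left(-3 + x\right)^{3}$ ($D{\left(x \right)} = \left(-3 + x\right)^{2} \left(x - 3\right) = \left(-3 + x\right)^{2} \left(-3 + x\right) = \left(-3 + x\right)^{3}$)
$- 7 D{\left(C{\left(j{\left(5,-1 \right)} \right)} \right)} = - 7 \left(-3 + \left(\left(- \frac{1}{4}\right) 5 \left(1 + 5\right)\right)^{2}\right)^{3} = - 7 \left(-3 + \left(\left(- \frac{1}{4}\right) 5 \cdot 6\right)^{2}\right)^{3} = - 7 \left(-3 + \left(- \frac{15}{2}\right)^{2}\right)^{3} = - 7 \left(-3 + \frac{225}{4}\right)^{3} = - 7 \left(\frac{213}{4}\right)^{3} = \left(-7\right) \frac{9663597}{64} = - \frac{67645179}{64}$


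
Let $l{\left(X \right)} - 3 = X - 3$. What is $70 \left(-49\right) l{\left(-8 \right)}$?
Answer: $27440$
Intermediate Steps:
$l{\left(X \right)} = X$ ($l{\left(X \right)} = 3 + \left(X - 3\right) = 3 + \left(-3 + X\right) = X$)
$70 \left(-49\right) l{\left(-8 \right)} = 70 \left(-49\right) \left(-8\right) = \left(-3430\right) \left(-8\right) = 27440$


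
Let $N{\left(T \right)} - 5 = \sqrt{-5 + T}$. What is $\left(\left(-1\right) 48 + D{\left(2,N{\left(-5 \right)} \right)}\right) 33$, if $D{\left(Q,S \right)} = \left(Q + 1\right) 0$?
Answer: $-1584$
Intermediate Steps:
$N{\left(T \right)} = 5 + \sqrt{-5 + T}$
$D{\left(Q,S \right)} = 0$ ($D{\left(Q,S \right)} = \left(1 + Q\right) 0 = 0$)
$\left(\left(-1\right) 48 + D{\left(2,N{\left(-5 \right)} \right)}\right) 33 = \left(\left(-1\right) 48 + 0\right) 33 = \left(-48 + 0\right) 33 = \left(-48\right) 33 = -1584$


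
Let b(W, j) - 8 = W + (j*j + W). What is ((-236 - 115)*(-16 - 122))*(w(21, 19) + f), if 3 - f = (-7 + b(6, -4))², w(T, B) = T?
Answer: -39573846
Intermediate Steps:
b(W, j) = 8 + j² + 2*W (b(W, j) = 8 + (W + (j*j + W)) = 8 + (W + (j² + W)) = 8 + (W + (W + j²)) = 8 + (j² + 2*W) = 8 + j² + 2*W)
f = -838 (f = 3 - (-7 + (8 + (-4)² + 2*6))² = 3 - (-7 + (8 + 16 + 12))² = 3 - (-7 + 36)² = 3 - 1*29² = 3 - 1*841 = 3 - 841 = -838)
((-236 - 115)*(-16 - 122))*(w(21, 19) + f) = ((-236 - 115)*(-16 - 122))*(21 - 838) = -351*(-138)*(-817) = 48438*(-817) = -39573846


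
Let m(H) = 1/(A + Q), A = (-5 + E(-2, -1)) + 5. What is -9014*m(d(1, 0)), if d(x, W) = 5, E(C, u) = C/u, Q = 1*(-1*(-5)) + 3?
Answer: -4507/5 ≈ -901.40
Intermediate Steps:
Q = 8 (Q = 1*5 + 3 = 5 + 3 = 8)
A = 2 (A = (-5 - 2/(-1)) + 5 = (-5 - 2*(-1)) + 5 = (-5 + 2) + 5 = -3 + 5 = 2)
m(H) = ⅒ (m(H) = 1/(2 + 8) = 1/10 = ⅒)
-9014*m(d(1, 0)) = -9014*⅒ = -4507/5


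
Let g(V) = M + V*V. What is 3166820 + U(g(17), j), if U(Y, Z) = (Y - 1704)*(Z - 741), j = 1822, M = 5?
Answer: 1642610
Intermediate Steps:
g(V) = 5 + V**2 (g(V) = 5 + V*V = 5 + V**2)
U(Y, Z) = (-1704 + Y)*(-741 + Z)
3166820 + U(g(17), j) = 3166820 + (1262664 - 1704*1822 - 741*(5 + 17**2) + (5 + 17**2)*1822) = 3166820 + (1262664 - 3104688 - 741*(5 + 289) + (5 + 289)*1822) = 3166820 + (1262664 - 3104688 - 741*294 + 294*1822) = 3166820 + (1262664 - 3104688 - 217854 + 535668) = 3166820 - 1524210 = 1642610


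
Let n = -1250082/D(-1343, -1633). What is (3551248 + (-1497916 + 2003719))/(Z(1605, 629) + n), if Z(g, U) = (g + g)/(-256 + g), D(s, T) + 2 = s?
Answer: 7361133619655/1690678068 ≈ 4354.0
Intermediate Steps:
D(s, T) = -2 + s
Z(g, U) = 2*g/(-256 + g) (Z(g, U) = (2*g)/(-256 + g) = 2*g/(-256 + g))
n = 1250082/1345 (n = -1250082/(-2 - 1343) = -1250082/(-1345) = -1250082*(-1/1345) = 1250082/1345 ≈ 929.43)
(3551248 + (-1497916 + 2003719))/(Z(1605, 629) + n) = (3551248 + (-1497916 + 2003719))/(2*1605/(-256 + 1605) + 1250082/1345) = (3551248 + 505803)/(2*1605/1349 + 1250082/1345) = 4057051/(2*1605*(1/1349) + 1250082/1345) = 4057051/(3210/1349 + 1250082/1345) = 4057051/(1690678068/1814405) = 4057051*(1814405/1690678068) = 7361133619655/1690678068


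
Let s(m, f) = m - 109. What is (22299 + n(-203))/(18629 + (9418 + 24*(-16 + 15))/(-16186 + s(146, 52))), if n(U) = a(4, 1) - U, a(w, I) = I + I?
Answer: 51916728/42975761 ≈ 1.2080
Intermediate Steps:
s(m, f) = -109 + m
a(w, I) = 2*I
n(U) = 2 - U (n(U) = 2*1 - U = 2 - U)
(22299 + n(-203))/(18629 + (9418 + 24*(-16 + 15))/(-16186 + s(146, 52))) = (22299 + (2 - 1*(-203)))/(18629 + (9418 + 24*(-16 + 15))/(-16186 + (-109 + 146))) = (22299 + (2 + 203))/(18629 + (9418 + 24*(-1))/(-16186 + 37)) = (22299 + 205)/(18629 + (9418 - 24)/(-16149)) = 22504/(18629 + 9394*(-1/16149)) = 22504/(18629 - 1342/2307) = 22504/(42975761/2307) = 22504*(2307/42975761) = 51916728/42975761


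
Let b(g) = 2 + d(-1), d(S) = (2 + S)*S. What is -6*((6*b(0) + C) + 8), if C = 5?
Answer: -114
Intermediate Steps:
d(S) = S*(2 + S)
b(g) = 1 (b(g) = 2 - (2 - 1) = 2 - 1*1 = 2 - 1 = 1)
-6*((6*b(0) + C) + 8) = -6*((6*1 + 5) + 8) = -6*((6 + 5) + 8) = -6*(11 + 8) = -6*19 = -114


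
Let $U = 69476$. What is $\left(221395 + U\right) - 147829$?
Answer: $143042$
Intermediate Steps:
$\left(221395 + U\right) - 147829 = \left(221395 + 69476\right) - 147829 = 290871 - 147829 = 143042$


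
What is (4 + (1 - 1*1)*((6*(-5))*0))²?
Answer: 16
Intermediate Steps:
(4 + (1 - 1*1)*((6*(-5))*0))² = (4 + (1 - 1)*(-30*0))² = (4 + 0*0)² = (4 + 0)² = 4² = 16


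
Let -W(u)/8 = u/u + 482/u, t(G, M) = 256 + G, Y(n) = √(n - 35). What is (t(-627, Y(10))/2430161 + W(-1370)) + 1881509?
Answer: 3132064675984058/1664660285 ≈ 1.8815e+6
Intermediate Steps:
Y(n) = √(-35 + n)
W(u) = -8 - 3856/u (W(u) = -8*(u/u + 482/u) = -8*(1 + 482/u) = -8 - 3856/u)
(t(-627, Y(10))/2430161 + W(-1370)) + 1881509 = ((256 - 627)/2430161 + (-8 - 3856/(-1370))) + 1881509 = (-371*1/2430161 + (-8 - 3856*(-1/1370))) + 1881509 = (-371/2430161 + (-8 + 1928/685)) + 1881509 = (-371/2430161 - 3552/685) + 1881509 = -8632186007/1664660285 + 1881509 = 3132064675984058/1664660285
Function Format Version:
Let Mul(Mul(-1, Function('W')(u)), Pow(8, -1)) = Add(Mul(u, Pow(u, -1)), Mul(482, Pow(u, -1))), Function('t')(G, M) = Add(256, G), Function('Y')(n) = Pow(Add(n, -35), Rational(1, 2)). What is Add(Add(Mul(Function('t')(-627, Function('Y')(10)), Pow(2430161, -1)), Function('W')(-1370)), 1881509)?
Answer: Rational(3132064675984058, 1664660285) ≈ 1.8815e+6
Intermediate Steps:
Function('Y')(n) = Pow(Add(-35, n), Rational(1, 2))
Function('W')(u) = Add(-8, Mul(-3856, Pow(u, -1))) (Function('W')(u) = Mul(-8, Add(Mul(u, Pow(u, -1)), Mul(482, Pow(u, -1)))) = Mul(-8, Add(1, Mul(482, Pow(u, -1)))) = Add(-8, Mul(-3856, Pow(u, -1))))
Add(Add(Mul(Function('t')(-627, Function('Y')(10)), Pow(2430161, -1)), Function('W')(-1370)), 1881509) = Add(Add(Mul(Add(256, -627), Pow(2430161, -1)), Add(-8, Mul(-3856, Pow(-1370, -1)))), 1881509) = Add(Add(Mul(-371, Rational(1, 2430161)), Add(-8, Mul(-3856, Rational(-1, 1370)))), 1881509) = Add(Add(Rational(-371, 2430161), Add(-8, Rational(1928, 685))), 1881509) = Add(Add(Rational(-371, 2430161), Rational(-3552, 685)), 1881509) = Add(Rational(-8632186007, 1664660285), 1881509) = Rational(3132064675984058, 1664660285)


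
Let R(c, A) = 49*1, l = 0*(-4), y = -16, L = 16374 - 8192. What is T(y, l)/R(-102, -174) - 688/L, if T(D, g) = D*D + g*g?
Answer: 1030440/200459 ≈ 5.1404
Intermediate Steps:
L = 8182
l = 0
R(c, A) = 49
T(D, g) = D**2 + g**2
T(y, l)/R(-102, -174) - 688/L = ((-16)**2 + 0**2)/49 - 688/8182 = (256 + 0)*(1/49) - 688*1/8182 = 256*(1/49) - 344/4091 = 256/49 - 344/4091 = 1030440/200459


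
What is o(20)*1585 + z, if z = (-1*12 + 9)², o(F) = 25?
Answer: 39634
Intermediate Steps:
z = 9 (z = (-12 + 9)² = (-3)² = 9)
o(20)*1585 + z = 25*1585 + 9 = 39625 + 9 = 39634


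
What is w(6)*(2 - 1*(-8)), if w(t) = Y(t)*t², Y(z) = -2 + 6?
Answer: 1440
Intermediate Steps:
Y(z) = 4
w(t) = 4*t²
w(6)*(2 - 1*(-8)) = (4*6²)*(2 - 1*(-8)) = (4*36)*(2 + 8) = 144*10 = 1440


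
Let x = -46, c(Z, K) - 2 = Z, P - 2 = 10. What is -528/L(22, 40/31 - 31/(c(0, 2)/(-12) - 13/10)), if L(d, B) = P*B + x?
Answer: -45012/19021 ≈ -2.3664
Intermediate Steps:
P = 12 (P = 2 + 10 = 12)
c(Z, K) = 2 + Z
L(d, B) = -46 + 12*B (L(d, B) = 12*B - 46 = -46 + 12*B)
-528/L(22, 40/31 - 31/(c(0, 2)/(-12) - 13/10)) = -528/(-46 + 12*(40/31 - 31/((2 + 0)/(-12) - 13/10))) = -528/(-46 + 12*(40*(1/31) - 31/(2*(-1/12) - 13*⅒))) = -528/(-46 + 12*(40/31 - 31/(-⅙ - 13/10))) = -528/(-46 + 12*(40/31 - 31/(-22/15))) = -528/(-46 + 12*(40/31 - 31*(-15/22))) = -528/(-46 + 12*(40/31 + 465/22)) = -528/(-46 + 12*(15295/682)) = -528/(-46 + 91770/341) = -528/76084/341 = -528*341/76084 = -45012/19021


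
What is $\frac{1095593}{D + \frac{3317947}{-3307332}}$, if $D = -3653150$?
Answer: $- \frac{3623489787876}{12082183213747} \approx -0.2999$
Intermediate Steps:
$\frac{1095593}{D + \frac{3317947}{-3307332}} = \frac{1095593}{-3653150 + \frac{3317947}{-3307332}} = \frac{1095593}{-3653150 + 3317947 \left(- \frac{1}{3307332}\right)} = \frac{1095593}{-3653150 - \frac{3317947}{3307332}} = \frac{1095593}{- \frac{12082183213747}{3307332}} = 1095593 \left(- \frac{3307332}{12082183213747}\right) = - \frac{3623489787876}{12082183213747}$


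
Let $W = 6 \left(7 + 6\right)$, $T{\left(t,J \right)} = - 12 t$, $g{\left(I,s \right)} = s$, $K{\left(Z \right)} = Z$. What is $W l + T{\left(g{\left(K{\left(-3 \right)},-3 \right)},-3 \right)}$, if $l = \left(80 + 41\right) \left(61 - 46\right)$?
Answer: $141606$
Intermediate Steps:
$W = 78$ ($W = 6 \cdot 13 = 78$)
$l = 1815$ ($l = 121 \cdot 15 = 1815$)
$W l + T{\left(g{\left(K{\left(-3 \right)},-3 \right)},-3 \right)} = 78 \cdot 1815 - -36 = 141570 + 36 = 141606$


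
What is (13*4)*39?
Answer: 2028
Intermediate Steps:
(13*4)*39 = 52*39 = 2028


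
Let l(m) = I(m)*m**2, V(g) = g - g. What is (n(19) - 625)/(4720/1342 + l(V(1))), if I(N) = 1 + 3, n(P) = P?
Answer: -203313/1180 ≈ -172.30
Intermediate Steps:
I(N) = 4
V(g) = 0
l(m) = 4*m**2
(n(19) - 625)/(4720/1342 + l(V(1))) = (19 - 625)/(4720/1342 + 4*0**2) = -606/(4720*(1/1342) + 4*0) = -606/(2360/671 + 0) = -606/2360/671 = -606*671/2360 = -203313/1180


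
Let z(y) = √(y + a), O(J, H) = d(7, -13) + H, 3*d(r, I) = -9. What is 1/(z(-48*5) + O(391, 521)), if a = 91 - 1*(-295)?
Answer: 259/134089 - √146/268178 ≈ 0.0018865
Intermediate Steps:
a = 386 (a = 91 + 295 = 386)
d(r, I) = -3 (d(r, I) = (⅓)*(-9) = -3)
O(J, H) = -3 + H
z(y) = √(386 + y) (z(y) = √(y + 386) = √(386 + y))
1/(z(-48*5) + O(391, 521)) = 1/(√(386 - 48*5) + (-3 + 521)) = 1/(√(386 - 240) + 518) = 1/(√146 + 518) = 1/(518 + √146)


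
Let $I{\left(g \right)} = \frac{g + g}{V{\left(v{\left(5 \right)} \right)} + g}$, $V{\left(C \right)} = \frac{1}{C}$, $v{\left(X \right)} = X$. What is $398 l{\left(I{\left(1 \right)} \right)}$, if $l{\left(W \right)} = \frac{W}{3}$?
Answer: $\frac{1990}{9} \approx 221.11$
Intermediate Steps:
$I{\left(g \right)} = \frac{2 g}{\frac{1}{5} + g}$ ($I{\left(g \right)} = \frac{g + g}{\frac{1}{5} + g} = \frac{2 g}{\frac{1}{5} + g}$)
$l{\left(W \right)} = \frac{W}{3}$ ($l{\left(W \right)} = W \frac{1}{3} = \frac{W}{3}$)
$398 l{\left(I{\left(1 \right)} \right)} = 398 \frac{10 \cdot 1 \frac{1}{1 + 5 \cdot 1}}{3} = 398 \frac{10 \cdot 1 \frac{1}{1 + 5}}{3} = 398 \frac{10 \cdot 1 \cdot \frac{1}{6}}{3} = 398 \cdot \frac{1}{3} \cdot \frac{5}{3} = 398 \cdot \frac{5}{9} = \frac{1990}{9}$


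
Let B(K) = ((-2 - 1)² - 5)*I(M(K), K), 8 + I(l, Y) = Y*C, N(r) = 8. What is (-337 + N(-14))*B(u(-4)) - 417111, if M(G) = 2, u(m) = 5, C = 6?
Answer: -446063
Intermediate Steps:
I(l, Y) = -8 + 6*Y (I(l, Y) = -8 + Y*6 = -8 + 6*Y)
B(K) = -32 + 24*K (B(K) = ((-2 - 1)² - 5)*(-8 + 6*K) = ((-3)² - 5)*(-8 + 6*K) = (9 - 5)*(-8 + 6*K) = 4*(-8 + 6*K) = -32 + 24*K)
(-337 + N(-14))*B(u(-4)) - 417111 = (-337 + 8)*(-32 + 24*5) - 417111 = -329*(-32 + 120) - 417111 = -329*88 - 417111 = -28952 - 417111 = -446063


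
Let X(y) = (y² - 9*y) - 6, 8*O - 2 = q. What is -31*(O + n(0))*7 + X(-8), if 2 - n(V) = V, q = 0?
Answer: -1433/4 ≈ -358.25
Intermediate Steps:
O = ¼ (O = ¼ + (⅛)*0 = ¼ + 0 = ¼ ≈ 0.25000)
n(V) = 2 - V
X(y) = -6 + y² - 9*y
-31*(O + n(0))*7 + X(-8) = -31*(¼ + (2 - 1*0))*7 + (-6 + (-8)² - 9*(-8)) = -31*(¼ + (2 + 0))*7 + (-6 + 64 + 72) = -31*(¼ + 2)*7 + 130 = -279*7/4 + 130 = -31*63/4 + 130 = -1953/4 + 130 = -1433/4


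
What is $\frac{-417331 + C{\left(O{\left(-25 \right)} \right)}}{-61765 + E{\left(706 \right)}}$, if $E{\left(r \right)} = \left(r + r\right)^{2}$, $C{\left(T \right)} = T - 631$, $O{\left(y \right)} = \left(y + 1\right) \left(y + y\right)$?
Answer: $- \frac{416762}{1931979} \approx -0.21572$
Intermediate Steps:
$O{\left(y \right)} = 2 y \left(1 + y\right)$ ($O{\left(y \right)} = \left(1 + y\right) 2 y = 2 y \left(1 + y\right)$)
$C{\left(T \right)} = -631 + T$
$E{\left(r \right)} = 4 r^{2}$ ($E{\left(r \right)} = \left(2 r\right)^{2} = 4 r^{2}$)
$\frac{-417331 + C{\left(O{\left(-25 \right)} \right)}}{-61765 + E{\left(706 \right)}} = \frac{-417331 - \left(631 + 50 \left(1 - 25\right)\right)}{-61765 + 4 \cdot 706^{2}} = \frac{-417331 - \left(631 + 50 \left(-24\right)\right)}{-61765 + 4 \cdot 498436} = \frac{-417331 + \left(-631 + 1200\right)}{-61765 + 1993744} = \frac{-417331 + 569}{1931979} = \left(-416762\right) \frac{1}{1931979} = - \frac{416762}{1931979}$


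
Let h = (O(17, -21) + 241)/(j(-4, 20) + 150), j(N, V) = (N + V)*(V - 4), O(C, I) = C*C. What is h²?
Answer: 70225/41209 ≈ 1.7041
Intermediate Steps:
O(C, I) = C²
j(N, V) = (-4 + V)*(N + V) (j(N, V) = (N + V)*(-4 + V) = (-4 + V)*(N + V))
h = 265/203 (h = (17² + 241)/((20² - 4*(-4) - 4*20 - 4*20) + 150) = (289 + 241)/((400 + 16 - 80 - 80) + 150) = 530/(256 + 150) = 530/406 = 530*(1/406) = 265/203 ≈ 1.3054)
h² = (265/203)² = 70225/41209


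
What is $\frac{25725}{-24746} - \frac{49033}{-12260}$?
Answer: $\frac{448991059}{151692980} \approx 2.9599$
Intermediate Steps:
$\frac{25725}{-24746} - \frac{49033}{-12260} = 25725 \left(- \frac{1}{24746}\right) - - \frac{49033}{12260} = - \frac{25725}{24746} + \frac{49033}{12260} = \frac{448991059}{151692980}$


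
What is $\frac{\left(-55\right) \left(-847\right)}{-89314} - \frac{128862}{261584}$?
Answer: $- \frac{5923767827}{5840778344} \approx -1.0142$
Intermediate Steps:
$\frac{\left(-55\right) \left(-847\right)}{-89314} - \frac{128862}{261584} = 46585 \left(- \frac{1}{89314}\right) - \frac{64431}{130792} = - \frac{46585}{89314} - \frac{64431}{130792} = - \frac{5923767827}{5840778344}$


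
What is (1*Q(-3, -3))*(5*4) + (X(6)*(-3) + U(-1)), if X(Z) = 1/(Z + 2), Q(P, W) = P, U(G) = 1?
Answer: -475/8 ≈ -59.375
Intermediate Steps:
X(Z) = 1/(2 + Z)
(1*Q(-3, -3))*(5*4) + (X(6)*(-3) + U(-1)) = (1*(-3))*(5*4) + (-3/(2 + 6) + 1) = -3*20 + (-3/8 + 1) = -60 + ((⅛)*(-3) + 1) = -60 + (-3/8 + 1) = -60 + 5/8 = -475/8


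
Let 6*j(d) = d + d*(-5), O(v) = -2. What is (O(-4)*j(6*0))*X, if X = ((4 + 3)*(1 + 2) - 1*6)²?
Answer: 0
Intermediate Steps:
j(d) = -2*d/3 (j(d) = (d + d*(-5))/6 = (d - 5*d)/6 = (-4*d)/6 = -2*d/3)
X = 225 (X = (7*3 - 6)² = (21 - 6)² = 15² = 225)
(O(-4)*j(6*0))*X = -(-4)*6*0/3*225 = -(-4)*0/3*225 = -2*0*225 = 0*225 = 0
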